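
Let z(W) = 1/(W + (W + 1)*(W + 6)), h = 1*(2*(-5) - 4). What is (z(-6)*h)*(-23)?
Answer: -161/3 ≈ -53.667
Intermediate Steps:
h = -14 (h = 1*(-10 - 4) = 1*(-14) = -14)
z(W) = 1/(W + (1 + W)*(6 + W))
(z(-6)*h)*(-23) = (-14/(6 + (-6)² + 8*(-6)))*(-23) = (-14/(6 + 36 - 48))*(-23) = (-14/(-6))*(-23) = -⅙*(-14)*(-23) = (7/3)*(-23) = -161/3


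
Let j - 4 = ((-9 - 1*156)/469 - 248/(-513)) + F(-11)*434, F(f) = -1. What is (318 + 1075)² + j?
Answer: 466762783010/240597 ≈ 1.9400e+6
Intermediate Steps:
j = -103425043/240597 (j = 4 + (((-9 - 1*156)/469 - 248/(-513)) - 1*434) = 4 + (((-9 - 156)*(1/469) - 248*(-1/513)) - 434) = 4 + ((-165*1/469 + 248/513) - 434) = 4 + ((-165/469 + 248/513) - 434) = 4 + (31667/240597 - 434) = 4 - 104387431/240597 = -103425043/240597 ≈ -429.87)
(318 + 1075)² + j = (318 + 1075)² - 103425043/240597 = 1393² - 103425043/240597 = 1940449 - 103425043/240597 = 466762783010/240597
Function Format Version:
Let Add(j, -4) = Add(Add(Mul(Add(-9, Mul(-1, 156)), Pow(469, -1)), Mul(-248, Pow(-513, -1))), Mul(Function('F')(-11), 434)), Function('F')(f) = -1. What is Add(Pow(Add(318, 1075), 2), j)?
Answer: Rational(466762783010, 240597) ≈ 1.9400e+6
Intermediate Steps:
j = Rational(-103425043, 240597) (j = Add(4, Add(Add(Mul(Add(-9, Mul(-1, 156)), Pow(469, -1)), Mul(-248, Pow(-513, -1))), Mul(-1, 434))) = Add(4, Add(Add(Mul(Add(-9, -156), Rational(1, 469)), Mul(-248, Rational(-1, 513))), -434)) = Add(4, Add(Add(Mul(-165, Rational(1, 469)), Rational(248, 513)), -434)) = Add(4, Add(Add(Rational(-165, 469), Rational(248, 513)), -434)) = Add(4, Add(Rational(31667, 240597), -434)) = Add(4, Rational(-104387431, 240597)) = Rational(-103425043, 240597) ≈ -429.87)
Add(Pow(Add(318, 1075), 2), j) = Add(Pow(Add(318, 1075), 2), Rational(-103425043, 240597)) = Add(Pow(1393, 2), Rational(-103425043, 240597)) = Add(1940449, Rational(-103425043, 240597)) = Rational(466762783010, 240597)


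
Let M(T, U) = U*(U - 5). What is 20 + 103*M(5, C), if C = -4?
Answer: 3728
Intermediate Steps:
M(T, U) = U*(-5 + U)
20 + 103*M(5, C) = 20 + 103*(-4*(-5 - 4)) = 20 + 103*(-4*(-9)) = 20 + 103*36 = 20 + 3708 = 3728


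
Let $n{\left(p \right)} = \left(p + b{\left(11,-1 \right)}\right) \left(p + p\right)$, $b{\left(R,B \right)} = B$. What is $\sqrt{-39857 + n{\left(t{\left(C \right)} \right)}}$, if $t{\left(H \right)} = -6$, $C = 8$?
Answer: $i \sqrt{39773} \approx 199.43 i$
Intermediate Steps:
$n{\left(p \right)} = 2 p \left(-1 + p\right)$ ($n{\left(p \right)} = \left(p - 1\right) \left(p + p\right) = \left(-1 + p\right) 2 p = 2 p \left(-1 + p\right)$)
$\sqrt{-39857 + n{\left(t{\left(C \right)} \right)}} = \sqrt{-39857 + 2 \left(-6\right) \left(-1 - 6\right)} = \sqrt{-39857 + 2 \left(-6\right) \left(-7\right)} = \sqrt{-39857 + 84} = \sqrt{-39773} = i \sqrt{39773}$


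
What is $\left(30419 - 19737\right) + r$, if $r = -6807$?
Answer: $3875$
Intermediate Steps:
$\left(30419 - 19737\right) + r = \left(30419 - 19737\right) - 6807 = 10682 - 6807 = 3875$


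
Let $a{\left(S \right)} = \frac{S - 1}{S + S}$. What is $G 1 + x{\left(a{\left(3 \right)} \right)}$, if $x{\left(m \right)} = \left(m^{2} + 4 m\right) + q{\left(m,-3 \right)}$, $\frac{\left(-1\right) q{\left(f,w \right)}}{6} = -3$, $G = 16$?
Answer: $\frac{319}{9} \approx 35.444$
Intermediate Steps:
$q{\left(f,w \right)} = 18$ ($q{\left(f,w \right)} = \left(-6\right) \left(-3\right) = 18$)
$a{\left(S \right)} = \frac{-1 + S}{2 S}$
$x{\left(m \right)} = 18 + m^{2} + 4 m$ ($x{\left(m \right)} = \left(m^{2} + 4 m\right) + 18 = 18 + m^{2} + 4 m$)
$G 1 + x{\left(a{\left(3 \right)} \right)} = 16 \cdot 1 + \left(18 + \left(\frac{-1 + 3}{2 \cdot 3}\right)^{2} + 4 \frac{-1 + 3}{2 \cdot 3}\right) = 16 + \left(18 + \left(\frac{1}{2} \cdot \frac{1}{3} \cdot 2\right)^{2} + 4 \cdot \frac{1}{2} \cdot \frac{1}{3} \cdot 2\right) = 16 + \left(18 + \left(\frac{1}{3}\right)^{2} + 4 \cdot \frac{1}{3}\right) = 16 + \left(18 + \frac{1}{9} + \frac{4}{3}\right) = 16 + \frac{175}{9} = \frac{319}{9}$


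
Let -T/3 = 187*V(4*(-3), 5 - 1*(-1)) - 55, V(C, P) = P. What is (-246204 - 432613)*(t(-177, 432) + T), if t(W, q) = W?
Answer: 2293043826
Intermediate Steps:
T = -3201 (T = -3*(187*(5 - 1*(-1)) - 55) = -3*(187*(5 + 1) - 55) = -3*(187*6 - 55) = -3*(1122 - 55) = -3*1067 = -3201)
(-246204 - 432613)*(t(-177, 432) + T) = (-246204 - 432613)*(-177 - 3201) = -678817*(-3378) = 2293043826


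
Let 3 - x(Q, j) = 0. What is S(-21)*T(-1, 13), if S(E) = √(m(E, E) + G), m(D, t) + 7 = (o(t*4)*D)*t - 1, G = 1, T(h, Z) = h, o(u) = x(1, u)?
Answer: -2*√329 ≈ -36.277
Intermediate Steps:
x(Q, j) = 3 (x(Q, j) = 3 - 1*0 = 3 + 0 = 3)
o(u) = 3
m(D, t) = -8 + 3*D*t (m(D, t) = -7 + ((3*D)*t - 1) = -7 + (3*D*t - 1) = -7 + (-1 + 3*D*t) = -8 + 3*D*t)
S(E) = √(-7 + 3*E²) (S(E) = √((-8 + 3*E*E) + 1) = √((-8 + 3*E²) + 1) = √(-7 + 3*E²))
S(-21)*T(-1, 13) = √(-7 + 3*(-21)²)*(-1) = √(-7 + 3*441)*(-1) = √(-7 + 1323)*(-1) = √1316*(-1) = (2*√329)*(-1) = -2*√329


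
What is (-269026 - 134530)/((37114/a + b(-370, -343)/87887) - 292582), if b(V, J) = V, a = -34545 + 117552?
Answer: 1472018171779602/1067225784688055 ≈ 1.3793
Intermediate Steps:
a = 83007
(-269026 - 134530)/((37114/a + b(-370, -343)/87887) - 292582) = (-269026 - 134530)/((37114/83007 - 370/87887) - 292582) = -403556/((37114*(1/83007) - 370*1/87887) - 292582) = -403556/((37114/83007 - 370/87887) - 292582) = -403556/(3231125528/7295236209 - 292582) = -403556/(-2134451569376110/7295236209) = -403556*(-7295236209/2134451569376110) = 1472018171779602/1067225784688055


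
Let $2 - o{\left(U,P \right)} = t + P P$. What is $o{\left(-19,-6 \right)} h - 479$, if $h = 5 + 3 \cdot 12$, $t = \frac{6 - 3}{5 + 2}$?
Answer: $- \frac{13234}{7} \approx -1890.6$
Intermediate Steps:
$t = \frac{3}{7} \approx 0.42857$
$h = 41$ ($h = 5 + 36 = 41$)
$o{\left(U,P \right)} = \frac{11}{7} - P^{2}$ ($o{\left(U,P \right)} = 2 - \left(\frac{3}{7} + P P\right) = 2 - \left(\frac{3}{7} + P^{2}\right) = \frac{11}{7} - P^{2}$)
$o{\left(-19,-6 \right)} h - 479 = \left(\frac{11}{7} - \left(-6\right)^{2}\right) 41 - 479 = \left(\frac{11}{7} - 36\right) 41 - 479 = \left(- \frac{241}{7}\right) 41 - 479 = - \frac{9881}{7} - 479 = - \frac{13234}{7}$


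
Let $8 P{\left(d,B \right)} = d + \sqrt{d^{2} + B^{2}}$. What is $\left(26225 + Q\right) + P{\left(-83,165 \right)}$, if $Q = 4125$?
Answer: $\frac{242717}{8} + \frac{\sqrt{34114}}{8} \approx 30363.0$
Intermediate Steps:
$P{\left(d,B \right)} = \frac{d}{8} + \frac{\sqrt{B^{2} + d^{2}}}{8}$ ($P{\left(d,B \right)} = \frac{d + \sqrt{d^{2} + B^{2}}}{8} = \frac{d + \sqrt{B^{2} + d^{2}}}{8} = \frac{d}{8} + \frac{\sqrt{B^{2} + d^{2}}}{8}$)
$\left(26225 + Q\right) + P{\left(-83,165 \right)} = \left(26225 + 4125\right) + \left(\frac{1}{8} \left(-83\right) + \frac{\sqrt{165^{2} + \left(-83\right)^{2}}}{8}\right) = 30350 - \left(\frac{83}{8} - \frac{\sqrt{27225 + 6889}}{8}\right) = 30350 - \left(\frac{83}{8} - \frac{\sqrt{34114}}{8}\right) = \frac{242717}{8} + \frac{\sqrt{34114}}{8}$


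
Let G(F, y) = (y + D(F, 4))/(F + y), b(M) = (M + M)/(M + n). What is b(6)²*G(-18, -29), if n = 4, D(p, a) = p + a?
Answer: 1548/1175 ≈ 1.3174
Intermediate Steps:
D(p, a) = a + p
b(M) = 2*M/(4 + M) (b(M) = (M + M)/(M + 4) = (2*M)/(4 + M) = 2*M/(4 + M))
G(F, y) = (4 + F + y)/(F + y) (G(F, y) = (y + (4 + F))/(F + y) = (4 + F + y)/(F + y))
b(6)²*G(-18, -29) = (2*6/(4 + 6))²*((4 - 18 - 29)/(-18 - 29)) = (2*6/10)²*(-43/(-47)) = (2*6*(⅒))²*(-1/47*(-43)) = (6/5)²*(43/47) = (36/25)*(43/47) = 1548/1175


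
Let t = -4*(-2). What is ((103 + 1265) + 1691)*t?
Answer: 24472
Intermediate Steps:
t = 8
((103 + 1265) + 1691)*t = ((103 + 1265) + 1691)*8 = (1368 + 1691)*8 = 3059*8 = 24472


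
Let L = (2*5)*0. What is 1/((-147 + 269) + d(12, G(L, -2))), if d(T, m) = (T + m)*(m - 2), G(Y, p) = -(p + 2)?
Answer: 1/98 ≈ 0.010204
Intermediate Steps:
L = 0 (L = 10*0 = 0)
G(Y, p) = -2 - p (G(Y, p) = -(2 + p) = -2 - p)
d(T, m) = (-2 + m)*(T + m) (d(T, m) = (T + m)*(-2 + m) = (-2 + m)*(T + m))
1/((-147 + 269) + d(12, G(L, -2))) = 1/((-147 + 269) + ((-2 - 1*(-2))**2 - 2*12 - 2*(-2 - 1*(-2)) + 12*(-2 - 1*(-2)))) = 1/(122 + ((-2 + 2)**2 - 24 - 2*(-2 + 2) + 12*(-2 + 2))) = 1/(122 + (0**2 - 24 - 2*0 + 12*0)) = 1/(122 + (0 - 24 + 0 + 0)) = 1/(122 - 24) = 1/98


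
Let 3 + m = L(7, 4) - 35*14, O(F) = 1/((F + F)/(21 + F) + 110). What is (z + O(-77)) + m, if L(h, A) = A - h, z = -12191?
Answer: -5721833/451 ≈ -12687.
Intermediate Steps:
O(F) = 1/(110 + 2*F/(21 + F)) (O(F) = 1/((2*F)/(21 + F) + 110) = 1/(2*F/(21 + F) + 110) = 1/(110 + 2*F/(21 + F)))
m = -496 (m = -3 + ((4 - 1*7) - 35*14) = -3 + ((4 - 7) - 490) = -3 + (-3 - 490) = -3 - 493 = -496)
(z + O(-77)) + m = (-12191 + (21 - 77)/(14*(165 + 8*(-77)))) - 496 = (-12191 + (1/14)*(-56)/(165 - 616)) - 496 = (-12191 + (1/14)*(-56)/(-451)) - 496 = (-12191 + (1/14)*(-1/451)*(-56)) - 496 = (-12191 + 4/451) - 496 = -5498137/451 - 496 = -5721833/451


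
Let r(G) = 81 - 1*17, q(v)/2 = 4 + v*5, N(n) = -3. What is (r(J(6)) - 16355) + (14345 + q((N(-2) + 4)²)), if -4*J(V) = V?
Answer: -1928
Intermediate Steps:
q(v) = 8 + 10*v (q(v) = 2*(4 + v*5) = 2*(4 + 5*v) = 8 + 10*v)
J(V) = -V/4
r(G) = 64 (r(G) = 81 - 17 = 64)
(r(J(6)) - 16355) + (14345 + q((N(-2) + 4)²)) = (64 - 16355) + (14345 + (8 + 10*(-3 + 4)²)) = -16291 + (14345 + (8 + 10*1²)) = -16291 + (14345 + (8 + 10*1)) = -16291 + (14345 + (8 + 10)) = -16291 + (14345 + 18) = -16291 + 14363 = -1928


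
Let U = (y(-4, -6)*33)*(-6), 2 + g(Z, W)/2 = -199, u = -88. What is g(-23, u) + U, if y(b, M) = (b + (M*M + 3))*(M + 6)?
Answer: -402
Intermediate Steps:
g(Z, W) = -402 (g(Z, W) = -4 + 2*(-199) = -4 - 398 = -402)
y(b, M) = (6 + M)*(3 + b + M²) (y(b, M) = (b + (M² + 3))*(6 + M) = (b + (3 + M²))*(6 + M) = (3 + b + M²)*(6 + M) = (6 + M)*(3 + b + M²))
U = 0 (U = ((18 + (-6)³ + 3*(-6) + 6*(-4) + 6*(-6)² - 6*(-4))*33)*(-6) = ((18 - 216 - 18 - 24 + 6*36 + 24)*33)*(-6) = ((18 - 216 - 18 - 24 + 216 + 24)*33)*(-6) = (0*33)*(-6) = 0*(-6) = 0)
g(-23, u) + U = -402 + 0 = -402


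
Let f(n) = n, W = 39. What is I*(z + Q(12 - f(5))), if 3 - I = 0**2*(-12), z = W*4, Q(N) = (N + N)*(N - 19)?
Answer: -36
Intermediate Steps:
Q(N) = 2*N*(-19 + N) (Q(N) = (2*N)*(-19 + N) = 2*N*(-19 + N))
z = 156 (z = 39*4 = 156)
I = 3 (I = 3 - 0**2*(-12) = 3 - 0*(-12) = 3 - 1*0 = 3 + 0 = 3)
I*(z + Q(12 - f(5))) = 3*(156 + 2*(12 - 1*5)*(-19 + (12 - 1*5))) = 3*(156 + 2*(12 - 5)*(-19 + (12 - 5))) = 3*(156 + 2*7*(-19 + 7)) = 3*(156 + 2*7*(-12)) = 3*(156 - 168) = 3*(-12) = -36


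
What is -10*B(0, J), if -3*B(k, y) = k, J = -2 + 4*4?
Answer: 0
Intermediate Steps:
J = 14 (J = -2 + 16 = 14)
B(k, y) = -k/3
-10*B(0, J) = -(-10)*0/3 = -10*0 = 0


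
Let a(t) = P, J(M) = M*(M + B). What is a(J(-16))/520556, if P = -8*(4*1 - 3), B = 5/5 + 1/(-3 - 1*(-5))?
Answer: -2/130139 ≈ -1.5368e-5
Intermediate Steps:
B = 3/2 (B = 5*(⅕) + 1/(-3 + 5) = 1 + 1/2 = 1 + 1*(½) = 1 + ½ = 3/2 ≈ 1.5000)
P = -8 (P = -8*(4 - 3) = -8*1 = -8)
J(M) = M*(3/2 + M) (J(M) = M*(M + 3/2) = M*(3/2 + M))
a(t) = -8
a(J(-16))/520556 = -8/520556 = -8*1/520556 = -2/130139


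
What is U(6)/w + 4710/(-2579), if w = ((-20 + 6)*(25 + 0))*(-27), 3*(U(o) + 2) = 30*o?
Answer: -22179959/12185775 ≈ -1.8202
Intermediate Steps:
U(o) = -2 + 10*o (U(o) = -2 + (30*o)/3 = -2 + 10*o)
w = 9450 (w = -14*25*(-27) = -350*(-27) = 9450)
U(6)/w + 4710/(-2579) = (-2 + 10*6)/9450 + 4710/(-2579) = (-2 + 60)*(1/9450) + 4710*(-1/2579) = 58*(1/9450) - 4710/2579 = 29/4725 - 4710/2579 = -22179959/12185775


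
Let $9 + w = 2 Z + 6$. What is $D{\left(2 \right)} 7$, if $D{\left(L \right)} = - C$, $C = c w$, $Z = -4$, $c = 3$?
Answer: $231$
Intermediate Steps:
$w = -11$ ($w = -9 + \left(2 \left(-4\right) + 6\right) = -9 + \left(-8 + 6\right) = -9 - 2 = -11$)
$C = -33$ ($C = 3 \left(-11\right) = -33$)
$D{\left(L \right)} = 33$ ($D{\left(L \right)} = \left(-1\right) \left(-33\right) = 33$)
$D{\left(2 \right)} 7 = 33 \cdot 7 = 231$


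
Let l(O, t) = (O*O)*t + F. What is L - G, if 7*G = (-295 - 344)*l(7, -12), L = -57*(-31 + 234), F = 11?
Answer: -449700/7 ≈ -64243.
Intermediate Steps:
l(O, t) = 11 + t*O² (l(O, t) = (O*O)*t + 11 = O²*t + 11 = t*O² + 11 = 11 + t*O²)
L = -11571 (L = -57*203 = -11571)
G = 368703/7 (G = ((-295 - 344)*(11 - 12*7²))/7 = (-639*(11 - 12*49))/7 = (-639*(11 - 588))/7 = (-639*(-577))/7 = (⅐)*368703 = 368703/7 ≈ 52672.)
L - G = -11571 - 1*368703/7 = -11571 - 368703/7 = -449700/7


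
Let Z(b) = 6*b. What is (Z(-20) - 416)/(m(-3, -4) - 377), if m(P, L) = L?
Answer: 536/381 ≈ 1.4068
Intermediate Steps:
(Z(-20) - 416)/(m(-3, -4) - 377) = (6*(-20) - 416)/(-4 - 377) = (-120 - 416)/(-381) = -536*(-1/381) = 536/381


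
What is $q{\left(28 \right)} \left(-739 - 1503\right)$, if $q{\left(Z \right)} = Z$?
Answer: $-62776$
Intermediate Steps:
$q{\left(28 \right)} \left(-739 - 1503\right) = 28 \left(-739 - 1503\right) = 28 \left(-2242\right) = -62776$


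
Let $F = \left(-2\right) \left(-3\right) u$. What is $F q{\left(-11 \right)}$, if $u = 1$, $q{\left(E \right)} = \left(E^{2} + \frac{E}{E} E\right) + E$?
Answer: $594$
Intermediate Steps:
$q{\left(E \right)} = E^{2} + 2 E$ ($q{\left(E \right)} = \left(E^{2} + 1 E\right) + E = \left(E^{2} + E\right) + E = \left(E + E^{2}\right) + E = E^{2} + 2 E$)
$F = 6$ ($F = \left(-2\right) \left(-3\right) 1 = 6 \cdot 1 = 6$)
$F q{\left(-11 \right)} = 6 \left(- 11 \left(2 - 11\right)\right) = 6 \left(\left(-11\right) \left(-9\right)\right) = 6 \cdot 99 = 594$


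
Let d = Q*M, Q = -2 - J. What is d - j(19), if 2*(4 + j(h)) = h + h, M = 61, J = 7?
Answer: -564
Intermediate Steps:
Q = -9 (Q = -2 - 1*7 = -2 - 7 = -9)
j(h) = -4 + h (j(h) = -4 + (h + h)/2 = -4 + (2*h)/2 = -4 + h)
d = -549 (d = -9*61 = -549)
d - j(19) = -549 - (-4 + 19) = -549 - 1*15 = -549 - 15 = -564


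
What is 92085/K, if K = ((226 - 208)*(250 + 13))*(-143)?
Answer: -30695/225654 ≈ -0.13603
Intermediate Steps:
K = -676962 (K = (18*263)*(-143) = 4734*(-143) = -676962)
92085/K = 92085/(-676962) = 92085*(-1/676962) = -30695/225654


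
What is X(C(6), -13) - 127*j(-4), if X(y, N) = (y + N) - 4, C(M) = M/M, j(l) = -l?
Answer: -524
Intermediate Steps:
C(M) = 1
X(y, N) = -4 + N + y (X(y, N) = (N + y) - 4 = -4 + N + y)
X(C(6), -13) - 127*j(-4) = (-4 - 13 + 1) - (-127)*(-4) = -16 - 127*4 = -16 - 508 = -524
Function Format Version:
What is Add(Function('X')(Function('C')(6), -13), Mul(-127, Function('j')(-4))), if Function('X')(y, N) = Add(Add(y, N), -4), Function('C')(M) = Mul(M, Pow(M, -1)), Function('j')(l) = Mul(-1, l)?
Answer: -524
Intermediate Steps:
Function('C')(M) = 1
Function('X')(y, N) = Add(-4, N, y) (Function('X')(y, N) = Add(Add(N, y), -4) = Add(-4, N, y))
Add(Function('X')(Function('C')(6), -13), Mul(-127, Function('j')(-4))) = Add(Add(-4, -13, 1), Mul(-127, Mul(-1, -4))) = Add(-16, Mul(-127, 4)) = Add(-16, -508) = -524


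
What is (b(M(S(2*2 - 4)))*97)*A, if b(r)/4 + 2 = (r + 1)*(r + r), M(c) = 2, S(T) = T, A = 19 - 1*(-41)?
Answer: 232800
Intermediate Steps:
A = 60 (A = 19 + 41 = 60)
b(r) = -8 + 8*r*(1 + r) (b(r) = -8 + 4*((r + 1)*(r + r)) = -8 + 4*((1 + r)*(2*r)) = -8 + 4*(2*r*(1 + r)) = -8 + 8*r*(1 + r))
(b(M(S(2*2 - 4)))*97)*A = ((-8 + 8*2 + 8*2**2)*97)*60 = ((-8 + 16 + 8*4)*97)*60 = ((-8 + 16 + 32)*97)*60 = (40*97)*60 = 3880*60 = 232800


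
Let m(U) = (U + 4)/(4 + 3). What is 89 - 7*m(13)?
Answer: 72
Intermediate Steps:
m(U) = 4/7 + U/7 (m(U) = (4 + U)/7 = (4 + U)*(1/7) = 4/7 + U/7)
89 - 7*m(13) = 89 - 7*(4/7 + (1/7)*13) = 89 - 7*(4/7 + 13/7) = 89 - 7*17/7 = 89 - 17 = 72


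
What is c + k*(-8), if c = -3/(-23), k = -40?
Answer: 7363/23 ≈ 320.13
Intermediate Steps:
c = 3/23 (c = -3*(-1/23) = 3/23 ≈ 0.13043)
c + k*(-8) = 3/23 - 40*(-8) = 3/23 + 320 = 7363/23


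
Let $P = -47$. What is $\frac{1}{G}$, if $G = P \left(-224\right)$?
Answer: $\frac{1}{10528} \approx 9.4985 \cdot 10^{-5}$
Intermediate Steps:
$G = 10528$ ($G = \left(-47\right) \left(-224\right) = 10528$)
$\frac{1}{G} = \frac{1}{10528}$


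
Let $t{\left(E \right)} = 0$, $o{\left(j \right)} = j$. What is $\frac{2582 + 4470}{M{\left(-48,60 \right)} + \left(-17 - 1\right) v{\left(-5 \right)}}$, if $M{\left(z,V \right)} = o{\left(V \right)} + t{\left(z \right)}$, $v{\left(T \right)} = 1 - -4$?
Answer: $- \frac{3526}{15} \approx -235.07$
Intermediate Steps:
$v{\left(T \right)} = 5$ ($v{\left(T \right)} = 1 + 4 = 5$)
$M{\left(z,V \right)} = V$ ($M{\left(z,V \right)} = V + 0 = V$)
$\frac{2582 + 4470}{M{\left(-48,60 \right)} + \left(-17 - 1\right) v{\left(-5 \right)}} = \frac{2582 + 4470}{60 + \left(-17 - 1\right) 5} = \frac{7052}{60 - 90} = \frac{7052}{-30} = 7052 \left(- \frac{1}{30}\right) = - \frac{3526}{15}$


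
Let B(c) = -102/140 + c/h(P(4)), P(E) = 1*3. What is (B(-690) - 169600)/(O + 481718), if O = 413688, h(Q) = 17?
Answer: -201873167/1065533140 ≈ -0.18946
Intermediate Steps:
P(E) = 3
B(c) = -51/70 + c/17 (B(c) = -102/140 + c/17 = -102*1/140 + c*(1/17) = -51/70 + c/17)
(B(-690) - 169600)/(O + 481718) = ((-51/70 + (1/17)*(-690)) - 169600)/(413688 + 481718) = ((-51/70 - 690/17) - 169600)/895406 = (-49167/1190 - 169600)*(1/895406) = -201873167/1190*1/895406 = -201873167/1065533140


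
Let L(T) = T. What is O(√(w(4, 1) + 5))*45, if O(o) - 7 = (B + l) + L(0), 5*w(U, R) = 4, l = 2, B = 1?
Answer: 450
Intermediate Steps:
w(U, R) = ⅘ (w(U, R) = (⅕)*4 = ⅘)
O(o) = 10 (O(o) = 7 + ((1 + 2) + 0) = 7 + (3 + 0) = 7 + 3 = 10)
O(√(w(4, 1) + 5))*45 = 10*45 = 450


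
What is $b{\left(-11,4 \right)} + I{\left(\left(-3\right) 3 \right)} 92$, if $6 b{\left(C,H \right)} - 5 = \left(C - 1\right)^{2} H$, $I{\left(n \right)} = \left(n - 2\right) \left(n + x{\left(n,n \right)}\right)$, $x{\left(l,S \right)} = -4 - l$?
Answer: $\frac{24869}{6} \approx 4144.8$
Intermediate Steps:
$I{\left(n \right)} = 8 - 4 n$ ($I{\left(n \right)} = \left(n - 2\right) \left(n - \left(4 + n\right)\right) = \left(-2 + n\right) \left(-4\right) = 8 - 4 n$)
$b{\left(C,H \right)} = \frac{5}{6} + \frac{H \left(-1 + C\right)^{2}}{6}$ ($b{\left(C,H \right)} = \frac{5}{6} + \frac{\left(C - 1\right)^{2} H}{6} = \frac{5}{6} + \frac{\left(-1 + C\right)^{2} H}{6} = \frac{5}{6} + \frac{H \left(-1 + C\right)^{2}}{6}$)
$b{\left(-11,4 \right)} + I{\left(\left(-3\right) 3 \right)} 92 = \left(\frac{5}{6} + \frac{1}{6} \cdot 4 \left(-1 - 11\right)^{2}\right) + \left(8 - 4 \left(\left(-3\right) 3\right)\right) 92 = \left(\frac{5}{6} + \frac{1}{6} \cdot 4 \left(-12\right)^{2}\right) + \left(8 - -36\right) 92 = \left(\frac{5}{6} + \frac{1}{6} \cdot 4 \cdot 144\right) + \left(8 + 36\right) 92 = \left(\frac{5}{6} + 96\right) + 44 \cdot 92 = \frac{581}{6} + 4048 = \frac{24869}{6}$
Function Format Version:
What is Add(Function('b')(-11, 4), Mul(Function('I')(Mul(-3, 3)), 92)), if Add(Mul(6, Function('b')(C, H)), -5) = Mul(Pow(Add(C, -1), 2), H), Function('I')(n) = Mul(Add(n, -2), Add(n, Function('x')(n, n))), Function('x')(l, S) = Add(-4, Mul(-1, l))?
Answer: Rational(24869, 6) ≈ 4144.8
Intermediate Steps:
Function('I')(n) = Add(8, Mul(-4, n)) (Function('I')(n) = Mul(Add(n, -2), Add(n, Add(-4, Mul(-1, n)))) = Mul(Add(-2, n), -4) = Add(8, Mul(-4, n)))
Function('b')(C, H) = Add(Rational(5, 6), Mul(Rational(1, 6), H, Pow(Add(-1, C), 2))) (Function('b')(C, H) = Add(Rational(5, 6), Mul(Rational(1, 6), Mul(Pow(Add(C, -1), 2), H))) = Add(Rational(5, 6), Mul(Rational(1, 6), Mul(Pow(Add(-1, C), 2), H))) = Add(Rational(5, 6), Mul(Rational(1, 6), Mul(H, Pow(Add(-1, C), 2)))) = Add(Rational(5, 6), Mul(Rational(1, 6), H, Pow(Add(-1, C), 2))))
Add(Function('b')(-11, 4), Mul(Function('I')(Mul(-3, 3)), 92)) = Add(Add(Rational(5, 6), Mul(Rational(1, 6), 4, Pow(Add(-1, -11), 2))), Mul(Add(8, Mul(-4, Mul(-3, 3))), 92)) = Add(Add(Rational(5, 6), Mul(Rational(1, 6), 4, Pow(-12, 2))), Mul(Add(8, Mul(-4, -9)), 92)) = Add(Add(Rational(5, 6), Mul(Rational(1, 6), 4, 144)), Mul(Add(8, 36), 92)) = Add(Add(Rational(5, 6), 96), Mul(44, 92)) = Add(Rational(581, 6), 4048) = Rational(24869, 6)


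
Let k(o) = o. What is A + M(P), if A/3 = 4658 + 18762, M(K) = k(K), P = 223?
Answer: 70483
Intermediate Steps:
M(K) = K
A = 70260 (A = 3*(4658 + 18762) = 3*23420 = 70260)
A + M(P) = 70260 + 223 = 70483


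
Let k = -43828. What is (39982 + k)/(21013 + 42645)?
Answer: -1923/31829 ≈ -0.060417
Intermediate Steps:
(39982 + k)/(21013 + 42645) = (39982 - 43828)/(21013 + 42645) = -3846/63658 = -3846*1/63658 = -1923/31829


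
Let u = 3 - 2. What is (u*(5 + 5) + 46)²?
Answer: 3136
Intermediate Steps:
u = 1
(u*(5 + 5) + 46)² = (1*(5 + 5) + 46)² = (1*10 + 46)² = (10 + 46)² = 56² = 3136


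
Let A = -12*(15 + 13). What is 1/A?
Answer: -1/336 ≈ -0.0029762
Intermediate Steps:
A = -336 (A = -12*28 = -336)
1/A = 1/(-336) = -1/336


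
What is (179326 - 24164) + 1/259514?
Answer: 40266711269/259514 ≈ 1.5516e+5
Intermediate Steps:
(179326 - 24164) + 1/259514 = 155162 + 1/259514 = 40266711269/259514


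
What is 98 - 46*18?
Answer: -730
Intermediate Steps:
98 - 46*18 = 98 - 828 = -730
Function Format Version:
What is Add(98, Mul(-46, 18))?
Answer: -730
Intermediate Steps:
Add(98, Mul(-46, 18)) = Add(98, -828) = -730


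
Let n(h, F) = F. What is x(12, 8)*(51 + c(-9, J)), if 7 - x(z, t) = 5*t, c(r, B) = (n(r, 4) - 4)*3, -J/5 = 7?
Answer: -1683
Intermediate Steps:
J = -35 (J = -5*7 = -35)
c(r, B) = 0 (c(r, B) = (4 - 4)*3 = 0*3 = 0)
x(z, t) = 7 - 5*t
x(12, 8)*(51 + c(-9, J)) = (7 - 5*8)*(51 + 0) = (7 - 40)*51 = -33*51 = -1683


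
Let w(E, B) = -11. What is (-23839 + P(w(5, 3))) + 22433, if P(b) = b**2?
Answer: -1285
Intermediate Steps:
(-23839 + P(w(5, 3))) + 22433 = (-23839 + (-11)**2) + 22433 = (-23839 + 121) + 22433 = -23718 + 22433 = -1285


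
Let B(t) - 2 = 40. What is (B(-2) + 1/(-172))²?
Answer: 52171729/29584 ≈ 1763.5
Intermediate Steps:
B(t) = 42 (B(t) = 2 + 40 = 42)
(B(-2) + 1/(-172))² = (42 + 1/(-172))² = (42 - 1/172)² = (7223/172)² = 52171729/29584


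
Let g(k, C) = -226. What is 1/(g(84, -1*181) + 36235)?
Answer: 1/36009 ≈ 2.7771e-5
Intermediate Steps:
1/(g(84, -1*181) + 36235) = 1/(-226 + 36235) = 1/36009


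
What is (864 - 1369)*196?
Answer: -98980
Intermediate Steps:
(864 - 1369)*196 = -505*196 = -98980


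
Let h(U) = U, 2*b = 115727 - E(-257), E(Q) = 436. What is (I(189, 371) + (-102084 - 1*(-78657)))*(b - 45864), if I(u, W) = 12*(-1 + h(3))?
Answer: -551444889/2 ≈ -2.7572e+8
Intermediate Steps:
b = 115291/2 (b = (115727 - 1*436)/2 = (115727 - 436)/2 = (½)*115291 = 115291/2 ≈ 57646.)
I(u, W) = 24 (I(u, W) = 12*(-1 + 3) = 12*2 = 24)
(I(189, 371) + (-102084 - 1*(-78657)))*(b - 45864) = (24 + (-102084 - 1*(-78657)))*(115291/2 - 45864) = (24 + (-102084 + 78657))*(23563/2) = (24 - 23427)*(23563/2) = -23403*23563/2 = -551444889/2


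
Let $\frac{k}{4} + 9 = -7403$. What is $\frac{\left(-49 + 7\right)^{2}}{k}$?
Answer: $- \frac{441}{7412} \approx -0.059498$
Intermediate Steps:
$k = -29648$ ($k = -36 + 4 \left(-7403\right) = -36 - 29612 = -29648$)
$\frac{\left(-49 + 7\right)^{2}}{k} = \frac{\left(-49 + 7\right)^{2}}{-29648} = \left(-42\right)^{2} \left(- \frac{1}{29648}\right) = 1764 \left(- \frac{1}{29648}\right) = - \frac{441}{7412}$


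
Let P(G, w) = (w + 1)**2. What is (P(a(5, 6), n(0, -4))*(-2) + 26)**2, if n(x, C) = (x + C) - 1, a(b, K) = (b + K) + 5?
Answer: 36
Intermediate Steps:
a(b, K) = 5 + K + b (a(b, K) = (K + b) + 5 = 5 + K + b)
n(x, C) = -1 + C + x (n(x, C) = (C + x) - 1 = -1 + C + x)
P(G, w) = (1 + w)**2
(P(a(5, 6), n(0, -4))*(-2) + 26)**2 = ((1 + (-1 - 4 + 0))**2*(-2) + 26)**2 = ((1 - 5)**2*(-2) + 26)**2 = ((-4)**2*(-2) + 26)**2 = (16*(-2) + 26)**2 = (-32 + 26)**2 = (-6)**2 = 36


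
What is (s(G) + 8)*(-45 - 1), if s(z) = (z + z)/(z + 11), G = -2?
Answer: -3128/9 ≈ -347.56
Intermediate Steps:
s(z) = 2*z/(11 + z) (s(z) = (2*z)/(11 + z) = 2*z/(11 + z))
(s(G) + 8)*(-45 - 1) = (2*(-2)/(11 - 2) + 8)*(-45 - 1) = (2*(-2)/9 + 8)*(-46) = (2*(-2)*(1/9) + 8)*(-46) = (-4/9 + 8)*(-46) = (68/9)*(-46) = -3128/9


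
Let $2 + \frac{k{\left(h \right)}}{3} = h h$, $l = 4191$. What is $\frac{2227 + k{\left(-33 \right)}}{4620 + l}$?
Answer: $\frac{5488}{8811} \approx 0.62286$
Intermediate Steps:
$k{\left(h \right)} = -6 + 3 h^{2}$ ($k{\left(h \right)} = -6 + 3 h h = -6 + 3 h^{2}$)
$\frac{2227 + k{\left(-33 \right)}}{4620 + l} = \frac{2227 - \left(6 - 3 \left(-33\right)^{2}\right)}{4620 + 4191} = \frac{2227 + \left(-6 + 3 \cdot 1089\right)}{8811} = \left(2227 + \left(-6 + 3267\right)\right) \frac{1}{8811} = \left(2227 + 3261\right) \frac{1}{8811} = 5488 \cdot \frac{1}{8811} = \frac{5488}{8811}$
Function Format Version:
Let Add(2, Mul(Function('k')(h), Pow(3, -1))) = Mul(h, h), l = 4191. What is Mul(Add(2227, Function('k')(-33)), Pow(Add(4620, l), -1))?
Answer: Rational(5488, 8811) ≈ 0.62286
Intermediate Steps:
Function('k')(h) = Add(-6, Mul(3, Pow(h, 2))) (Function('k')(h) = Add(-6, Mul(3, Mul(h, h))) = Add(-6, Mul(3, Pow(h, 2))))
Mul(Add(2227, Function('k')(-33)), Pow(Add(4620, l), -1)) = Mul(Add(2227, Add(-6, Mul(3, Pow(-33, 2)))), Pow(Add(4620, 4191), -1)) = Mul(Add(2227, Add(-6, Mul(3, 1089))), Pow(8811, -1)) = Mul(Add(2227, Add(-6, 3267)), Rational(1, 8811)) = Mul(Add(2227, 3261), Rational(1, 8811)) = Mul(5488, Rational(1, 8811)) = Rational(5488, 8811)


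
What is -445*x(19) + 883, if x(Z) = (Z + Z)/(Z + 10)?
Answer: 8697/29 ≈ 299.90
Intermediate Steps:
x(Z) = 2*Z/(10 + Z) (x(Z) = (2*Z)/(10 + Z) = 2*Z/(10 + Z))
-445*x(19) + 883 = -890*19/(10 + 19) + 883 = -890*19/29 + 883 = -445*38/29 + 883 = -16910/29 + 883 = 8697/29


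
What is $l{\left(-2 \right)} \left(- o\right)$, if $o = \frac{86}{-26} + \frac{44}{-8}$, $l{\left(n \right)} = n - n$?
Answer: $0$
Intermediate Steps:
$l{\left(n \right)} = 0$
$o = - \frac{229}{26}$ ($o = 86 \left(- \frac{1}{26}\right) + 44 \left(- \frac{1}{8}\right) = - \frac{43}{13} - \frac{11}{2} = - \frac{229}{26} \approx -8.8077$)
$l{\left(-2 \right)} \left(- o\right) = 0 \left(\left(-1\right) \left(- \frac{229}{26}\right)\right) = 0 \cdot \frac{229}{26} = 0$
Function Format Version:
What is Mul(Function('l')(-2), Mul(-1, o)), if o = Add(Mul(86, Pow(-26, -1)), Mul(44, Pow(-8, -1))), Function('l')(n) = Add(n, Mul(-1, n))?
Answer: 0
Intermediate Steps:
Function('l')(n) = 0
o = Rational(-229, 26) (o = Add(Mul(86, Rational(-1, 26)), Mul(44, Rational(-1, 8))) = Add(Rational(-43, 13), Rational(-11, 2)) = Rational(-229, 26) ≈ -8.8077)
Mul(Function('l')(-2), Mul(-1, o)) = Mul(0, Mul(-1, Rational(-229, 26))) = Mul(0, Rational(229, 26)) = 0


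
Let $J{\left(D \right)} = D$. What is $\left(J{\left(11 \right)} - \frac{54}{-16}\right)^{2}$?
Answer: $\frac{13225}{64} \approx 206.64$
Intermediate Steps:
$\left(J{\left(11 \right)} - \frac{54}{-16}\right)^{2} = \left(11 - \frac{54}{-16}\right)^{2} = \left(11 - - \frac{27}{8}\right)^{2} = \left(11 + \frac{27}{8}\right)^{2} = \left(\frac{115}{8}\right)^{2} = \frac{13225}{64}$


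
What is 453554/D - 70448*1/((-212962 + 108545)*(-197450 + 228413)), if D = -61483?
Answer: -1466364583526950/198778447535793 ≈ -7.3769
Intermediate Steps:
453554/D - 70448*1/((-212962 + 108545)*(-197450 + 228413)) = 453554/(-61483) - 70448*1/((-212962 + 108545)*(-197450 + 228413)) = 453554*(-1/61483) - 70448/(30963*(-104417)) = -453554/61483 - 70448/(-3233063571) = -453554/61483 - 70448*(-1/3233063571) = -453554/61483 + 70448/3233063571 = -1466364583526950/198778447535793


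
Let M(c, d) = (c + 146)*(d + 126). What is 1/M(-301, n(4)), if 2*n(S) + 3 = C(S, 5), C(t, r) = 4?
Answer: -2/39215 ≈ -5.1001e-5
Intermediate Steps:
n(S) = ½ (n(S) = -3/2 + (½)*4 = -3/2 + 2 = ½)
M(c, d) = (126 + d)*(146 + c) (M(c, d) = (146 + c)*(126 + d) = (126 + d)*(146 + c))
1/M(-301, n(4)) = 1/(18396 + 126*(-301) + 146*(½) - 301*½) = 1/(18396 - 37926 + 73 - 301/2) = 1/(-39215/2) = -2/39215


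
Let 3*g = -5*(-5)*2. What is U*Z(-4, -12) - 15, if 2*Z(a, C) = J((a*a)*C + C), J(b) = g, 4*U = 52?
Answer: 280/3 ≈ 93.333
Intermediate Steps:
U = 13 (U = (1/4)*52 = 13)
g = 50/3 (g = (-5*(-5)*2)/3 = (25*2)/3 = (1/3)*50 = 50/3 ≈ 16.667)
J(b) = 50/3
Z(a, C) = 25/3 (Z(a, C) = (1/2)*(50/3) = 25/3)
U*Z(-4, -12) - 15 = 13*(25/3) - 15 = 325/3 - 15 = 280/3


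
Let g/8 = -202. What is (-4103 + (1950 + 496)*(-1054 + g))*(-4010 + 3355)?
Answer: 4280374565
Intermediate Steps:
g = -1616 (g = 8*(-202) = -1616)
(-4103 + (1950 + 496)*(-1054 + g))*(-4010 + 3355) = (-4103 + (1950 + 496)*(-1054 - 1616))*(-4010 + 3355) = (-4103 + 2446*(-2670))*(-655) = (-4103 - 6530820)*(-655) = -6534923*(-655) = 4280374565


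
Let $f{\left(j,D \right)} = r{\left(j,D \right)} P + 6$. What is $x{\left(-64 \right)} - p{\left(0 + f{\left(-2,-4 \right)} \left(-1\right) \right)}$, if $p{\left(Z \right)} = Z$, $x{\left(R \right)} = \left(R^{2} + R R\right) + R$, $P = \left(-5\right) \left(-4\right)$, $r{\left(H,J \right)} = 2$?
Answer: $8174$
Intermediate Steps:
$P = 20$
$f{\left(j,D \right)} = 46$ ($f{\left(j,D \right)} = 2 \cdot 20 + 6 = 40 + 6 = 46$)
$x{\left(R \right)} = R + 2 R^{2}$ ($x{\left(R \right)} = \left(R^{2} + R^{2}\right) + R = 2 R^{2} + R = R + 2 R^{2}$)
$x{\left(-64 \right)} - p{\left(0 + f{\left(-2,-4 \right)} \left(-1\right) \right)} = - 64 \left(1 + 2 \left(-64\right)\right) - \left(0 + 46 \left(-1\right)\right) = - 64 \left(1 - 128\right) - \left(0 - 46\right) = \left(-64\right) \left(-127\right) - -46 = 8128 + 46 = 8174$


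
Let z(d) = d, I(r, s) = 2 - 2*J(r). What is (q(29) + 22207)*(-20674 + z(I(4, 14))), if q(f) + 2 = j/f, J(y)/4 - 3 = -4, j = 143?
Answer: -13309434432/29 ≈ -4.5895e+8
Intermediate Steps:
J(y) = -4 (J(y) = 12 + 4*(-4) = 12 - 16 = -4)
I(r, s) = 10 (I(r, s) = 2 - 2*(-4) = 2 + 8 = 10)
q(f) = -2 + 143/f
(q(29) + 22207)*(-20674 + z(I(4, 14))) = ((-2 + 143/29) + 22207)*(-20674 + 10) = ((-2 + 143*(1/29)) + 22207)*(-20664) = ((-2 + 143/29) + 22207)*(-20664) = (85/29 + 22207)*(-20664) = (644088/29)*(-20664) = -13309434432/29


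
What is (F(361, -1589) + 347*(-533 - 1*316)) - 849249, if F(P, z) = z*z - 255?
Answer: 1380814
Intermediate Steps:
F(P, z) = -255 + z² (F(P, z) = z² - 255 = -255 + z²)
(F(361, -1589) + 347*(-533 - 1*316)) - 849249 = ((-255 + (-1589)²) + 347*(-533 - 1*316)) - 849249 = ((-255 + 2524921) + 347*(-533 - 316)) - 849249 = (2524666 + 347*(-849)) - 849249 = (2524666 - 294603) - 849249 = 2230063 - 849249 = 1380814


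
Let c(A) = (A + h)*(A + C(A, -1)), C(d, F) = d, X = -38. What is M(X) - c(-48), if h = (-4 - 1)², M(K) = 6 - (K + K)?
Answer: -2126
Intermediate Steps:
M(K) = 6 - 2*K
h = 25 (h = (-5)² = 25)
c(A) = 2*A*(25 + A) (c(A) = (A + 25)*(A + A) = (25 + A)*(2*A) = 2*A*(25 + A))
M(X) - c(-48) = (6 - 2*(-38)) - 2*(-48)*(25 - 48) = (6 + 76) - 2*(-48)*(-23) = 82 - 1*2208 = 82 - 2208 = -2126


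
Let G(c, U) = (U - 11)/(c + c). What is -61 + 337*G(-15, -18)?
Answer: 7943/30 ≈ 264.77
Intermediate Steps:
G(c, U) = (-11 + U)/(2*c) (G(c, U) = (-11 + U)/((2*c)) = (-11 + U)*(1/(2*c)) = (-11 + U)/(2*c))
-61 + 337*G(-15, -18) = -61 + 337*((½)*(-11 - 18)/(-15)) = -61 + 337*((½)*(-1/15)*(-29)) = -61 + 337*(29/30) = -61 + 9773/30 = 7943/30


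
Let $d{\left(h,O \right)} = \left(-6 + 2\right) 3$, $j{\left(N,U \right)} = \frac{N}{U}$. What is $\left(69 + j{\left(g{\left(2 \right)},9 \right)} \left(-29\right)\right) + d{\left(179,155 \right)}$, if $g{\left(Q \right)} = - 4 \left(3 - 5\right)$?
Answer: $\frac{281}{9} \approx 31.222$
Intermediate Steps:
$g{\left(Q \right)} = 8$ ($g{\left(Q \right)} = \left(-4\right) \left(-2\right) = 8$)
$d{\left(h,O \right)} = -12$ ($d{\left(h,O \right)} = \left(-4\right) 3 = -12$)
$\left(69 + j{\left(g{\left(2 \right)},9 \right)} \left(-29\right)\right) + d{\left(179,155 \right)} = \left(69 + \frac{8}{9} \left(-29\right)\right) - 12 = \left(69 - \frac{232}{9}\right) - 12 = \frac{389}{9} - 12 = \frac{281}{9}$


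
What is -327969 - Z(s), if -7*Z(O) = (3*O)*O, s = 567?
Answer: -190188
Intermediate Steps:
Z(O) = -3*O²/7 (Z(O) = -3*O*O/7 = -3*O²/7)
-327969 - Z(s) = -327969 - (-3)*567²/7 = -327969 - (-3)*321489/7 = -327969 - 1*(-137781) = -327969 + 137781 = -190188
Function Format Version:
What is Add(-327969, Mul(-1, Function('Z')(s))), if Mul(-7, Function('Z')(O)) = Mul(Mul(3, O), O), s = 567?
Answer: -190188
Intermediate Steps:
Function('Z')(O) = Mul(Rational(-3, 7), Pow(O, 2)) (Function('Z')(O) = Mul(Rational(-1, 7), Mul(Mul(3, O), O)) = Mul(Rational(-1, 7), Mul(3, Pow(O, 2))) = Mul(Rational(-3, 7), Pow(O, 2)))
Add(-327969, Mul(-1, Function('Z')(s))) = Add(-327969, Mul(-1, Mul(Rational(-3, 7), Pow(567, 2)))) = Add(-327969, Mul(-1, Mul(Rational(-3, 7), 321489))) = Add(-327969, Mul(-1, -137781)) = Add(-327969, 137781) = -190188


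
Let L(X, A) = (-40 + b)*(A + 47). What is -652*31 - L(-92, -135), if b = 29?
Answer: -21180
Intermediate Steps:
L(X, A) = -517 - 11*A (L(X, A) = (-40 + 29)*(A + 47) = -11*(47 + A) = -517 - 11*A)
-652*31 - L(-92, -135) = -652*31 - (-517 - 11*(-135)) = -20212 - (-517 + 1485) = -20212 - 1*968 = -20212 - 968 = -21180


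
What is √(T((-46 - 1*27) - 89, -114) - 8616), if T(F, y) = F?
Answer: I*√8778 ≈ 93.691*I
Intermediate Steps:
√(T((-46 - 1*27) - 89, -114) - 8616) = √(((-46 - 1*27) - 89) - 8616) = √(((-46 - 27) - 89) - 8616) = √((-73 - 89) - 8616) = √(-162 - 8616) = √(-8778) = I*√8778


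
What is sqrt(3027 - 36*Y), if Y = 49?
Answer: sqrt(1263) ≈ 35.539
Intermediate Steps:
sqrt(3027 - 36*Y) = sqrt(3027 - 36*49) = sqrt(3027 - 1764) = sqrt(1263)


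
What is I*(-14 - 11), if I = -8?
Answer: 200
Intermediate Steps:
I*(-14 - 11) = -8*(-14 - 11) = -8*(-25) = 200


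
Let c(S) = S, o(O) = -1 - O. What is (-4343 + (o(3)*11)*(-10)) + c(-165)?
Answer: -4068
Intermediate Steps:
(-4343 + (o(3)*11)*(-10)) + c(-165) = (-4343 + ((-1 - 1*3)*11)*(-10)) - 165 = (-4343 + ((-1 - 3)*11)*(-10)) - 165 = (-4343 - 4*11*(-10)) - 165 = (-4343 - 44*(-10)) - 165 = (-4343 + 440) - 165 = -3903 - 165 = -4068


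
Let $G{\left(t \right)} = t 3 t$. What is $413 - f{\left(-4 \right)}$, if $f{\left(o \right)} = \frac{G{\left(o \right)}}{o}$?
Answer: $425$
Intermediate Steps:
$G{\left(t \right)} = 3 t^{2}$ ($G{\left(t \right)} = 3 t t = 3 t^{2}$)
$f{\left(o \right)} = 3 o$ ($f{\left(o \right)} = \frac{3 o^{2}}{o} = 3 o$)
$413 - f{\left(-4 \right)} = 413 - 3 \left(-4\right) = 413 - -12 = 413 + 12 = 425$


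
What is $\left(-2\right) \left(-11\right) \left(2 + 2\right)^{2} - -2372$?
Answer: $2724$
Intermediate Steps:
$\left(-2\right) \left(-11\right) \left(2 + 2\right)^{2} - -2372 = 22 \cdot 4^{2} + 2372 = 22 \cdot 16 + 2372 = 352 + 2372 = 2724$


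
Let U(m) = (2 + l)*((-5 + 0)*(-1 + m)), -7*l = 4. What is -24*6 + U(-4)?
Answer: -758/7 ≈ -108.29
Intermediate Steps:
l = -4/7 (l = -1/7*4 = -4/7 ≈ -0.57143)
U(m) = 50/7 - 50*m/7 (U(m) = (2 - 4/7)*((-5 + 0)*(-1 + m)) = 10*(-5*(-1 + m))/7 = 10*(5 - 5*m)/7 = 50/7 - 50*m/7)
-24*6 + U(-4) = -24*6 + (50/7 - 50/7*(-4)) = -144 + (50/7 + 200/7) = -144 + 250/7 = -758/7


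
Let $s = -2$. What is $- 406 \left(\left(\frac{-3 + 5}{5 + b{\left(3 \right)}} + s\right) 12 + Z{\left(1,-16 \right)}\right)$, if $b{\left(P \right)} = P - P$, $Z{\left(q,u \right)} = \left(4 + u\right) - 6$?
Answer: $\frac{75516}{5} \approx 15103.0$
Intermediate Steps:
$Z{\left(q,u \right)} = -2 + u$
$b{\left(P \right)} = 0$
$- 406 \left(\left(\frac{-3 + 5}{5 + b{\left(3 \right)}} + s\right) 12 + Z{\left(1,-16 \right)}\right) = - 406 \left(\left(\frac{-3 + 5}{5 + 0} - 2\right) 12 - 18\right) = - 406 \left(\left(\frac{2}{5} - 2\right) 12 - 18\right) = - 406 \left(\left(- \frac{8}{5}\right) 12 - 18\right) = - 406 \left(- \frac{96}{5} - 18\right) = \left(-406\right) \left(- \frac{186}{5}\right) = \frac{75516}{5}$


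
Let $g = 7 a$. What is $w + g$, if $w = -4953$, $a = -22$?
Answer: $-5107$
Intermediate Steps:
$g = -154$ ($g = 7 \left(-22\right) = -154$)
$w + g = -4953 - 154 = -5107$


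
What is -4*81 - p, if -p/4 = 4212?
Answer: 16524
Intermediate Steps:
p = -16848 (p = -4*4212 = -16848)
-4*81 - p = -4*81 - 1*(-16848) = -324 + 16848 = 16524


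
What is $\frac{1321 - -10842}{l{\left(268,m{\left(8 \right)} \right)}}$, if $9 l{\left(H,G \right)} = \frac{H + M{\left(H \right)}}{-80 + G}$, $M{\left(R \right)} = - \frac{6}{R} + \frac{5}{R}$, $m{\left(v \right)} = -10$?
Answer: $- \frac{880114680}{23941} \approx -36762.0$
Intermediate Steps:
$M{\left(R \right)} = - \frac{1}{R}$
$l{\left(H,G \right)} = \frac{H - \frac{1}{H}}{9 \left(-80 + G\right)}$ ($l{\left(H,G \right)} = \frac{\left(H - \frac{1}{H}\right) \frac{1}{-80 + G}}{9} = \frac{\frac{1}{-80 + G} \left(H - \frac{1}{H}\right)}{9} = \frac{H - \frac{1}{H}}{9 \left(-80 + G\right)}$)
$\frac{1321 - -10842}{l{\left(268,m{\left(8 \right)} \right)}} = \frac{1321 - -10842}{\frac{1}{9} \cdot \frac{1}{268} \frac{1}{-80 - 10} \left(-1 + 268^{2}\right)} = \frac{1321 + 10842}{\frac{1}{9} \cdot \frac{1}{268} \frac{1}{-90} \left(-1 + 71824\right)} = \frac{12163}{\frac{1}{9} \cdot \frac{1}{268} \left(- \frac{1}{90}\right) 71823} = \frac{12163}{- \frac{23941}{72360}} = 12163 \left(- \frac{72360}{23941}\right) = - \frac{880114680}{23941}$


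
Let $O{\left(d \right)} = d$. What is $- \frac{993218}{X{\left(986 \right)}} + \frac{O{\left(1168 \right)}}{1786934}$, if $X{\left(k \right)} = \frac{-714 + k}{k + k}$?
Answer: $- \frac{12867408847519}{1786934} \approx -7.2008 \cdot 10^{6}$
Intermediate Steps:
$X{\left(k \right)} = \frac{-714 + k}{2 k}$
$- \frac{993218}{X{\left(986 \right)}} + \frac{O{\left(1168 \right)}}{1786934} = - \frac{993218}{\frac{1}{2} \cdot \frac{1}{986} \left(-714 + 986\right)} + \frac{1168}{1786934} = - \frac{993218}{\frac{1}{2} \cdot \frac{1}{986} \cdot 272} + 1168 \cdot \frac{1}{1786934} = - \frac{993218}{\frac{4}{29}} + \frac{584}{893467} = \left(-993218\right) \frac{29}{4} + \frac{584}{893467} = - \frac{14401661}{2} + \frac{584}{893467} = - \frac{12867408847519}{1786934}$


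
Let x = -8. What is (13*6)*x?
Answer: -624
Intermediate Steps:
(13*6)*x = (13*6)*(-8) = 78*(-8) = -624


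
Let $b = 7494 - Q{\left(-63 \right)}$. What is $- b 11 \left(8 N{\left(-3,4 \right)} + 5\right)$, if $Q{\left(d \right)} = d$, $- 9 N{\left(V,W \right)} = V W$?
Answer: $-1302323$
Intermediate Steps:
$N{\left(V,W \right)} = - \frac{V W}{9}$
$b = 7557$ ($b = 7494 - -63 = 7494 + 63 = 7557$)
$- b 11 \left(8 N{\left(-3,4 \right)} + 5\right) = - 7557 \cdot 11 \left(8 \left(\left(- \frac{1}{9}\right) \left(-3\right) 4\right) + 5\right) = - 7557 \cdot 11 \left(8 \cdot \frac{4}{3} + 5\right) = - 7557 \cdot 11 \left(\frac{32}{3} + 5\right) = - 7557 \cdot 11 \cdot \frac{47}{3} = - \frac{7557 \cdot 517}{3} = \left(-1\right) 1302323 = -1302323$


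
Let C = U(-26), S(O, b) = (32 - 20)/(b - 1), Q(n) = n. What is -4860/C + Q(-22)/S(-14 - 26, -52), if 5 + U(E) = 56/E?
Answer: 144433/186 ≈ 776.52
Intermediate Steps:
U(E) = -5 + 56/E
S(O, b) = 12/(-1 + b)
C = -93/13 (C = -5 + 56/(-26) = -5 + 56*(-1/26) = -5 - 28/13 = -93/13 ≈ -7.1538)
-4860/C + Q(-22)/S(-14 - 26, -52) = -4860/(-93/13) - 22/(12/(-1 - 52)) = -4860*(-13/93) - 22/(12/(-53)) = 21060/31 - 22/(12*(-1/53)) = 21060/31 - 22/(-12/53) = 21060/31 - 22*(-53/12) = 21060/31 + 583/6 = 144433/186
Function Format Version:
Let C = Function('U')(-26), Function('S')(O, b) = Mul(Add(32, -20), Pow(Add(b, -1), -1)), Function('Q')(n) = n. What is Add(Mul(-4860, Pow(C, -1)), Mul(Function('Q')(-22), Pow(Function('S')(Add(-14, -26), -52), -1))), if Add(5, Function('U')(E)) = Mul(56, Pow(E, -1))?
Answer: Rational(144433, 186) ≈ 776.52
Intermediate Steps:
Function('U')(E) = Add(-5, Mul(56, Pow(E, -1)))
Function('S')(O, b) = Mul(12, Pow(Add(-1, b), -1))
C = Rational(-93, 13) (C = Add(-5, Mul(56, Pow(-26, -1))) = Add(-5, Mul(56, Rational(-1, 26))) = Add(-5, Rational(-28, 13)) = Rational(-93, 13) ≈ -7.1538)
Add(Mul(-4860, Pow(C, -1)), Mul(Function('Q')(-22), Pow(Function('S')(Add(-14, -26), -52), -1))) = Add(Mul(-4860, Pow(Rational(-93, 13), -1)), Mul(-22, Pow(Mul(12, Pow(Add(-1, -52), -1)), -1))) = Add(Mul(-4860, Rational(-13, 93)), Mul(-22, Pow(Mul(12, Pow(-53, -1)), -1))) = Add(Rational(21060, 31), Mul(-22, Pow(Mul(12, Rational(-1, 53)), -1))) = Add(Rational(21060, 31), Mul(-22, Pow(Rational(-12, 53), -1))) = Add(Rational(21060, 31), Mul(-22, Rational(-53, 12))) = Add(Rational(21060, 31), Rational(583, 6)) = Rational(144433, 186)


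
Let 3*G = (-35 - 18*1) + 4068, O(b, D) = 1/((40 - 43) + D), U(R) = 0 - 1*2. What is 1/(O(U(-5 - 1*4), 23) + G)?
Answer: 60/80303 ≈ 0.00074717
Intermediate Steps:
U(R) = -2 (U(R) = 0 - 2 = -2)
O(b, D) = 1/(-3 + D)
G = 4015/3 (G = ((-35 - 18*1) + 4068)/3 = ((-35 - 18) + 4068)/3 = (-53 + 4068)/3 = (⅓)*4015 = 4015/3 ≈ 1338.3)
1/(O(U(-5 - 1*4), 23) + G) = 1/(1/(-3 + 23) + 4015/3) = 1/(1/20 + 4015/3) = 1/(80303/60) = 60/80303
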